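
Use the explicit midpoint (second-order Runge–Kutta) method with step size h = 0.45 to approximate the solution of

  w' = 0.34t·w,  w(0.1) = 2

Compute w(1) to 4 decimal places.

2.3597

Midpoint: k1 = f(t_n, w_n); k2 = f(t_n + h/2, w_n + (h/2)·k1); w_{n+1} = w_n + h·k2.
t=0.100000, w=2.000000:
  k1 = f(0.100000, 2.000000) = 0.068000
  k2 = f(0.325000, 2.015300) = 0.222691
  w ← 2.000000 + 0.45·0.222691 = 2.100211
t=0.550000, w=2.100211:
  k1 = f(0.550000, 2.100211) = 0.392739
  k2 = f(0.775000, 2.188577) = 0.576690
  w ← 2.100211 + 0.45·0.576690 = 2.359721
w(1) ≈ 2.3597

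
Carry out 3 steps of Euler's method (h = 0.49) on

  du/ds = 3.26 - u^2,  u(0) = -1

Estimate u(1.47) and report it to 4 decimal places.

Euler: u_{n+1} = u_n + h·f(s_n, u_n).
s=0.000000, u=-1.000000: f=2.260000 → u ← -1.000000 + 0.49·2.260000 = 0.107400
s=0.490000, u=0.107400: f=3.248465 → u ← 0.107400 + 0.49·3.248465 = 1.699148
s=0.980000, u=1.699148: f=0.372896 → u ← 1.699148 + 0.49·0.372896 = 1.881867
u(1.47) ≈ 1.8819

1.8819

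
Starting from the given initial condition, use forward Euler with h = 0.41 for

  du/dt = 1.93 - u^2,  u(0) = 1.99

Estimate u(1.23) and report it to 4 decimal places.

1.3878

Euler: u_{n+1} = u_n + h·f(t_n, u_n).
t=0.000000, u=1.990000: f=-2.030100 → u ← 1.990000 + 0.41·(-2.030100) = 1.157659
t=0.410000, u=1.157659: f=0.589826 → u ← 1.157659 + 0.41·0.589826 = 1.399488
t=0.820000, u=1.399488: f=-0.028565 → u ← 1.399488 + 0.41·(-0.028565) = 1.387776
u(1.23) ≈ 1.3878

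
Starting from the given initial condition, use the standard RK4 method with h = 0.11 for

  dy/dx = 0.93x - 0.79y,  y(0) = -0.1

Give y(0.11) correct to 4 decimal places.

-0.0862

RK4: k1 = f(x_n, y_n); k2 = f(x_n + h/2, y_n + (h/2)·k1); k3 = f(x_n + h/2, y_n + (h/2)·k2); k4 = f(x_n + h, y_n + h·k3); y_{n+1} = y_n + (h/6)·(k1 + 2k2 + 2k3 + k4).
x=0.000000, y=-0.100000:
  k1 = f(0.000000, -0.100000) = 0.079000
  k2 = f(0.055000, -0.095655) = 0.126717
  k3 = f(0.055000, -0.093031) = 0.124644
  k4 = f(0.110000, -0.086289) = 0.170468
  y ← -0.100000 + (0.11/6)·(k1 + 2k2 + 2k3 + k4) = -0.086210
y(0.11) ≈ -0.0862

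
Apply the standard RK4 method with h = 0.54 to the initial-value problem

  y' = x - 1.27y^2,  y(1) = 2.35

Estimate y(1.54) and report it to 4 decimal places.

RK4: k1 = f(x_n, y_n); k2 = f(x_n + h/2, y_n + (h/2)·k1); k3 = f(x_n + h/2, y_n + (h/2)·k2); k4 = f(x_n + h, y_n + h·k3); y_{n+1} = y_n + (h/6)·(k1 + 2k2 + 2k3 + k4).
x=1.000000, y=2.350000:
  k1 = f(1.000000, 2.350000) = -6.013575
  k2 = f(1.270000, 0.726335) = 0.599996
  k3 = f(1.270000, 2.511999) = -6.743876
  k4 = f(1.540000, -1.291693) = -0.578958
  y ← 2.350000 + (0.54/6)·(k1 + 2k2 + 2k3 + k4) = 0.650774
y(1.54) ≈ 0.6508

0.6508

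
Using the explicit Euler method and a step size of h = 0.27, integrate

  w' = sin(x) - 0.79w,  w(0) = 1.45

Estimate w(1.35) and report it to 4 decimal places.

0.9499

Euler: w_{n+1} = w_n + h·f(x_n, w_n).
x=0.000000, w=1.450000: f=-1.145500 → w ← 1.450000 + 0.27·(-1.145500) = 1.140715
x=0.270000, w=1.140715: f=-0.634433 → w ← 1.140715 + 0.27·(-0.634433) = 0.969418
x=0.540000, w=0.969418: f=-0.251704 → w ← 0.969418 + 0.27·(-0.251704) = 0.901458
x=0.810000, w=0.901458: f=0.012135 → w ← 0.901458 + 0.27·0.012135 = 0.904734
x=1.080000, w=0.904734: f=0.167218 → w ← 0.904734 + 0.27·0.167218 = 0.949883
w(1.35) ≈ 0.9499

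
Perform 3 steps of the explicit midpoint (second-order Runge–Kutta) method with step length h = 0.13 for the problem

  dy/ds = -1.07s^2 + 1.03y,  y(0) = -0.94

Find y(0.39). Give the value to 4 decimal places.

-1.4255

Midpoint: k1 = f(s_n, y_n); k2 = f(s_n + h/2, y_n + (h/2)·k1); y_{n+1} = y_n + h·k2.
s=0.000000, y=-0.940000:
  k1 = f(0.000000, -0.940000) = -0.968200
  k2 = f(0.065000, -1.002933) = -1.037542
  y ← -0.940000 + 0.13·(-1.037542) = -1.074880
s=0.130000, y=-1.074880:
  k1 = f(0.130000, -1.074880) = -1.125210
  k2 = f(0.195000, -1.148019) = -1.223146
  y ← -1.074880 + 0.13·(-1.223146) = -1.233889
s=0.260000, y=-1.233889:
  k1 = f(0.260000, -1.233889) = -1.343238
  k2 = f(0.325000, -1.321200) = -1.473855
  y ← -1.233889 + 0.13·(-1.473855) = -1.425491
y(0.39) ≈ -1.4255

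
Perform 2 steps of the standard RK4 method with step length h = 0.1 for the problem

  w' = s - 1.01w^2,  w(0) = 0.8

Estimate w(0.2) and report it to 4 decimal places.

RK4: k1 = f(s_n, w_n); k2 = f(s_n + h/2, w_n + (h/2)·k1); k3 = f(s_n + h/2, w_n + (h/2)·k2); k4 = f(s_n + h, w_n + h·k3); w_{n+1} = w_n + (h/6)·(k1 + 2k2 + 2k3 + k4).
s=0.000000, w=0.800000:
  k1 = f(0.000000, 0.800000) = -0.646400
  k2 = f(0.050000, 0.767680) = -0.545226
  k3 = f(0.050000, 0.772739) = -0.553096
  k4 = f(0.100000, 0.744690) = -0.460109
  w ← 0.800000 + (0.1/6)·(k1 + 2k2 + 2k3 + k4) = 0.744947
s=0.100000, w=0.744947:
  k1 = f(0.100000, 0.744947) = -0.460496
  k2 = f(0.150000, 0.721923) = -0.376384
  k3 = f(0.150000, 0.726128) = -0.382535
  k4 = f(0.200000, 0.706694) = -0.304411
  w ← 0.744947 + (0.1/6)·(k1 + 2k2 + 2k3 + k4) = 0.706902
w(0.2) ≈ 0.7069

0.7069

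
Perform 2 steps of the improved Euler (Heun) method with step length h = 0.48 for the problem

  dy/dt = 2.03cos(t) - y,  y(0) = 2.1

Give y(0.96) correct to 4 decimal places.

Heun: k1 = f(t_n, y_n); k2 = f(t_n + h, y_n + h·k1); y_{n+1} = y_n + (h/2)·(k1 + k2).
t=0.000000, y=2.100000:
  k1 = f(0.000000, 2.100000) = -0.070000
  k2 = f(0.480000, 2.066400) = -0.265800
  y ← 2.100000 + (0.48/2)·(-0.070000 + (-0.265800)) = 2.019408
t=0.480000, y=2.019408:
  k1 = f(0.480000, 2.019408) = -0.218808
  k2 = f(0.960000, 1.914380) = -0.750134
  y ← 2.019408 + (0.48/2)·(-0.218808 + (-0.750134)) = 1.786862
y(0.96) ≈ 1.7869

1.7869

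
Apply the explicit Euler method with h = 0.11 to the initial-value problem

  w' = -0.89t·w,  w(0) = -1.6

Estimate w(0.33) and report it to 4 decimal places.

Euler: w_{n+1} = w_n + h·f(t_n, w_n).
t=0.000000, w=-1.600000: f=0.000000 → w ← -1.600000 + 0.11·0.000000 = -1.600000
t=0.110000, w=-1.600000: f=0.156640 → w ← -1.600000 + 0.11·0.156640 = -1.582770
t=0.220000, w=-1.582770: f=0.309906 → w ← -1.582770 + 0.11·0.309906 = -1.548680
w(0.33) ≈ -1.5487

-1.5487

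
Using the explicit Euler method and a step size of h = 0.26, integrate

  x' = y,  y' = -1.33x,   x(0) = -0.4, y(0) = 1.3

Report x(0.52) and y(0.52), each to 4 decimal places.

0.3120, 1.4598

Euler on (x,y): x_{n+1} = x_n + h·x', y_{n+1} = y_n + h·y'.
0.000000: (-0.400000, 1.300000); f=(1.300000, 0.532000) → (-0.062000, 1.438320)
0.260000: (-0.062000, 1.438320); f=(1.438320, 0.082460) → (0.311963, 1.459760)
(x(0.52), y(0.52)) ≈ (0.3120, 1.4598)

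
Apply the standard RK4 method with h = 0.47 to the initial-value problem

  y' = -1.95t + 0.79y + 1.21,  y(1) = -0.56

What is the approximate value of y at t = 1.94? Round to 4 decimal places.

RK4: k1 = f(t_n, y_n); k2 = f(t_n + h/2, y_n + (h/2)·k1); k3 = f(t_n + h/2, y_n + (h/2)·k2); k4 = f(t_n + h, y_n + h·k3); y_{n+1} = y_n + (h/6)·(k1 + 2k2 + 2k3 + k4).
t=1.000000, y=-0.560000:
  k1 = f(1.000000, -0.560000) = -1.182400
  k2 = f(1.235000, -0.837864) = -1.860163
  k3 = f(1.235000, -0.997138) = -1.985989
  k4 = f(1.470000, -1.493415) = -2.836298
  y ← -0.560000 + (0.47/6)·(k1 + 2k2 + 2k3 + k4) = -1.477362
t=1.470000, y=-1.477362:
  k1 = f(1.470000, -1.477362) = -2.823616
  k2 = f(1.705000, -2.140911) = -3.806070
  k3 = f(1.705000, -2.371788) = -3.988463
  k4 = f(1.940000, -3.351939) = -5.221032
  y ← -1.477362 + (0.47/6)·(k1 + 2k2 + 2k3 + k4) = -3.328669
y(1.94) ≈ -3.3287

-3.3287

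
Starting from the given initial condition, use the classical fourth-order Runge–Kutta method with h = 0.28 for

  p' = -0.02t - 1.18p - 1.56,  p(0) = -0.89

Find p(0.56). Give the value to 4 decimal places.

RK4: k1 = f(t_n, p_n); k2 = f(t_n + h/2, p_n + (h/2)·k1); k3 = f(t_n + h/2, p_n + (h/2)·k2); k4 = f(t_n + h, p_n + h·k3); p_{n+1} = p_n + (h/6)·(k1 + 2k2 + 2k3 + k4).
t=0.000000, p=-0.890000:
  k1 = f(0.000000, -0.890000) = -0.509800
  k2 = f(0.140000, -0.961372) = -0.428381
  k3 = f(0.140000, -0.949973) = -0.441831
  k4 = f(0.280000, -1.013713) = -0.369419
  p ← -0.890000 + (0.28/6)·(k1 + 2k2 + 2k3 + k4) = -1.012250
t=0.280000, p=-1.012250:
  k1 = f(0.280000, -1.012250) = -0.371145
  k2 = f(0.420000, -1.064210) = -0.312632
  k3 = f(0.420000, -1.056018) = -0.322298
  k4 = f(0.560000, -1.102494) = -0.270258
  p ← -1.012250 + (0.28/6)·(k1 + 2k2 + 2k3 + k4) = -1.101442
p(0.56) ≈ -1.1014

-1.1014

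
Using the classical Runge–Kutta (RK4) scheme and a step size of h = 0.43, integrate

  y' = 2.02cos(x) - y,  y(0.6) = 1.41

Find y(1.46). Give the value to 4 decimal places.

1.1178

RK4: k1 = f(x_n, y_n); k2 = f(x_n + h/2, y_n + (h/2)·k1); k3 = f(x_n + h/2, y_n + (h/2)·k2); k4 = f(x_n + h, y_n + h·k3); y_{n+1} = y_n + (h/6)·(k1 + 2k2 + 2k3 + k4).
x=0.600000, y=1.410000:
  k1 = f(0.600000, 1.410000) = 0.257178
  k2 = f(0.815000, 1.465293) = -0.079839
  k3 = f(0.815000, 1.392835) = -0.007380
  k4 = f(1.030000, 1.406826) = -0.366892
  y ← 1.410000 + (0.43/6)·(k1 + 2k2 + 2k3 + k4) = 1.389636
x=1.030000, y=1.389636:
  k1 = f(1.030000, 1.389636) = -0.349702
  k2 = f(1.245000, 1.314450) = -0.667922
  k3 = f(1.245000, 1.246032) = -0.599505
  k4 = f(1.460000, 1.131849) = -0.908498
  y ← 1.389636 + (0.43/6)·(k1 + 2k2 + 2k3 + k4) = 1.117800
y(1.46) ≈ 1.1178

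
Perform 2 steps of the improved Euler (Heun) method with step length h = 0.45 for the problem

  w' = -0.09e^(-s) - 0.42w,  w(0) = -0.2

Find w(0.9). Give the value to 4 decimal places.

-0.1804

Heun: k1 = f(s_n, w_n); k2 = f(s_n + h, w_n + h·k1); w_{n+1} = w_n + (h/2)·(k1 + k2).
s=0.000000, w=-0.200000:
  k1 = f(0.000000, -0.200000) = -0.006000
  k2 = f(0.450000, -0.202700) = 0.027747
  w ← -0.200000 + (0.45/2)·(-0.006000 + 0.027747) = -0.195107
s=0.450000, w=-0.195107:
  k1 = f(0.450000, -0.195107) = 0.024558
  k2 = f(0.900000, -0.184056) = 0.040712
  w ← -0.195107 + (0.45/2)·(0.024558 + 0.040712) = -0.180421
w(0.9) ≈ -0.1804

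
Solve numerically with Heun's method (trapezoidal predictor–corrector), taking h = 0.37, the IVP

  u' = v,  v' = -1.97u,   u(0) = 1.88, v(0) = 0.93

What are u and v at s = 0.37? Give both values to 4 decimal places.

1.9706, -0.5657

Heun on (u,v): k1 = f(s_n, state_n); k2 = f(s_n + h, state_n + h·k1); state_{n+1} = state_n + (h/2)·(k1 + k2).
0.000000: (1.880000, 0.930000)
  k1 = (0.930000, -3.703600)
  predictor → (2.224100, -0.440332)
  k2 = (-0.440332, -4.381477)
  → (1.970589, -0.565739)
(u(0.37), v(0.37)) ≈ (1.9706, -0.5657)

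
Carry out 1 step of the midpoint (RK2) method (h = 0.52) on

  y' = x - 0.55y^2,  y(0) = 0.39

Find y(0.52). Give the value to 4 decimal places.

0.4864

Midpoint: k1 = f(x_n, y_n); k2 = f(x_n + h/2, y_n + (h/2)·k1); y_{n+1} = y_n + h·k2.
x=0.000000, y=0.390000:
  k1 = f(0.000000, 0.390000) = -0.083655
  k2 = f(0.260000, 0.368250) = 0.185416
  y ← 0.390000 + 0.52·0.185416 = 0.486416
y(0.52) ≈ 0.4864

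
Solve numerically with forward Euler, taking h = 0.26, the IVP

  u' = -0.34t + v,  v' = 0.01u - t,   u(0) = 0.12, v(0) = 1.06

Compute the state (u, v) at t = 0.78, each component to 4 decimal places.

0.8607, 0.8602

Euler on (u,v): u_{n+1} = u_n + h·u', v_{n+1} = v_n + h·v'.
0.000000: (0.120000, 1.060000); f=(1.060000, 0.001200) → (0.395600, 1.060312)
0.260000: (0.395600, 1.060312); f=(0.971912, -0.256044) → (0.648297, 0.993741)
0.520000: (0.648297, 0.993741); f=(0.816941, -0.513517) → (0.860702, 0.860226)
(u(0.78), v(0.78)) ≈ (0.8607, 0.8602)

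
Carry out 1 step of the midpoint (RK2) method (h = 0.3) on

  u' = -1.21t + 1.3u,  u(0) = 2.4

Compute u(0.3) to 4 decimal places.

3.4641

Midpoint: k1 = f(t_n, u_n); k2 = f(t_n + h/2, u_n + (h/2)·k1); u_{n+1} = u_n + h·k2.
t=0.000000, u=2.400000:
  k1 = f(0.000000, 2.400000) = 3.120000
  k2 = f(0.150000, 2.868000) = 3.546900
  u ← 2.400000 + 0.3·3.546900 = 3.464070
u(0.3) ≈ 3.4641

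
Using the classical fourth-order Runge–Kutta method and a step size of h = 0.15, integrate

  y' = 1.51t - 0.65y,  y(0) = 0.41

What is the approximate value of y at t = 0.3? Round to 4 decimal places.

0.4011

RK4: k1 = f(t_n, y_n); k2 = f(t_n + h/2, y_n + (h/2)·k1); k3 = f(t_n + h/2, y_n + (h/2)·k2); k4 = f(t_n + h, y_n + h·k3); y_{n+1} = y_n + (h/6)·(k1 + 2k2 + 2k3 + k4).
t=0.000000, y=0.410000:
  k1 = f(0.000000, 0.410000) = -0.266500
  k2 = f(0.075000, 0.390012) = -0.140258
  k3 = f(0.075000, 0.399481) = -0.146412
  k4 = f(0.150000, 0.388038) = -0.025725
  y ← 0.410000 + (0.15/6)·(k1 + 2k2 + 2k3 + k4) = 0.388361
t=0.150000, y=0.388361:
  k1 = f(0.150000, 0.388361) = -0.025935
  k2 = f(0.225000, 0.386416) = 0.088580
  k3 = f(0.225000, 0.395004) = 0.082997
  k4 = f(0.300000, 0.400810) = 0.192473
  y ← 0.388361 + (0.15/6)·(k1 + 2k2 + 2k3 + k4) = 0.401103
y(0.3) ≈ 0.4011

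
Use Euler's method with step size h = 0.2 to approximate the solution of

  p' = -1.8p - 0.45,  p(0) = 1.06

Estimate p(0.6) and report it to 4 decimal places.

Euler: p_{n+1} = p_n + h·f(t_n, p_n).
t=0.000000, p=1.060000: f=-2.358000 → p ← 1.060000 + 0.2·(-2.358000) = 0.588400
t=0.200000, p=0.588400: f=-1.509120 → p ← 0.588400 + 0.2·(-1.509120) = 0.286576
t=0.400000, p=0.286576: f=-0.965837 → p ← 0.286576 + 0.2·(-0.965837) = 0.093409
p(0.6) ≈ 0.0934

0.0934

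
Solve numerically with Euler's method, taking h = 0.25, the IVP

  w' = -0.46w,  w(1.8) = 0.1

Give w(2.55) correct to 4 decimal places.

0.0693

Euler: w_{n+1} = w_n + h·f(t_n, w_n).
t=1.800000, w=0.100000: f=-0.046000 → w ← 0.100000 + 0.25·(-0.046000) = 0.088500
t=2.050000, w=0.088500: f=-0.040710 → w ← 0.088500 + 0.25·(-0.040710) = 0.078323
t=2.300000, w=0.078323: f=-0.036028 → w ← 0.078323 + 0.25·(-0.036028) = 0.069315
w(2.55) ≈ 0.0693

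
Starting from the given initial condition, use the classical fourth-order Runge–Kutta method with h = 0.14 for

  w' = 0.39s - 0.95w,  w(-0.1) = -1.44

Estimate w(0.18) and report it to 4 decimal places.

RK4: k1 = f(s_n, w_n); k2 = f(s_n + h/2, w_n + (h/2)·k1); k3 = f(s_n + h/2, w_n + (h/2)·k2); k4 = f(s_n + h, w_n + h·k3); w_{n+1} = w_n + (h/6)·(k1 + 2k2 + 2k3 + k4).
s=-0.100000, w=-1.440000:
  k1 = f(-0.100000, -1.440000) = 1.329000
  k2 = f(-0.030000, -1.346970) = 1.267921
  k3 = f(-0.030000, -1.351245) = 1.271983
  k4 = f(0.040000, -1.261922) = 1.214426
  w ← -1.440000 + (0.14/6)·(k1 + 2k2 + 2k3 + k4) = -1.262125
s=0.040000, w=-1.262125:
  k1 = f(0.040000, -1.262125) = 1.214618
  k2 = f(0.110000, -1.177101) = 1.161146
  k3 = f(0.110000, -1.180844) = 1.164702
  k4 = f(0.180000, -1.099066) = 1.114313
  w ← -1.262125 + (0.14/6)·(k1 + 2k2 + 2k3 + k4) = -1.099243
w(0.18) ≈ -1.0992

-1.0992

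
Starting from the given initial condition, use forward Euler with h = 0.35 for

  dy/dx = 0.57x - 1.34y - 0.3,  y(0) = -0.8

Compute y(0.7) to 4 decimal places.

Euler: y_{n+1} = y_n + h·f(x_n, y_n).
x=0.000000, y=-0.800000: f=0.772000 → y ← -0.800000 + 0.35·0.772000 = -0.529800
x=0.350000, y=-0.529800: f=0.609432 → y ← -0.529800 + 0.35·0.609432 = -0.316499
y(0.7) ≈ -0.3165

-0.3165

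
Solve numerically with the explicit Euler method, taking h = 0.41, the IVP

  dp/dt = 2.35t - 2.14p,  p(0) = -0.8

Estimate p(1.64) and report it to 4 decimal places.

1.2877

Euler: p_{n+1} = p_n + h·f(t_n, p_n).
t=0.000000, p=-0.800000: f=1.712000 → p ← -0.800000 + 0.41·1.712000 = -0.098080
t=0.410000, p=-0.098080: f=1.173391 → p ← -0.098080 + 0.41·1.173391 = 0.383010
t=0.820000, p=0.383010: f=1.107358 → p ← 0.383010 + 0.41·1.107358 = 0.837027
t=1.230000, p=0.837027: f=1.099262 → p ← 0.837027 + 0.41·1.099262 = 1.287725
p(1.64) ≈ 1.2877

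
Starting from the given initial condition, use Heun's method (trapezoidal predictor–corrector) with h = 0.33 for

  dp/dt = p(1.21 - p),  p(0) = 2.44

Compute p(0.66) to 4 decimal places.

Heun: k1 = f(t_n, p_n); k2 = f(t_n + h, p_n + h·k1); p_{n+1} = p_n + (h/2)·(k1 + k2).
t=0.000000, p=2.440000:
  k1 = f(0.000000, 2.440000) = -3.001200
  k2 = f(0.330000, 1.449604) = -0.347331
  p ← 2.440000 + (0.33/2)·(-3.001200 + (-0.347331)) = 1.887492
t=0.330000, p=1.887492:
  k1 = f(0.330000, 1.887492) = -1.278762
  k2 = f(0.660000, 1.465501) = -0.374437
  p ← 1.887492 + (0.33/2)·(-1.278762 + (-0.374437)) = 1.614715
p(0.66) ≈ 1.6147

1.6147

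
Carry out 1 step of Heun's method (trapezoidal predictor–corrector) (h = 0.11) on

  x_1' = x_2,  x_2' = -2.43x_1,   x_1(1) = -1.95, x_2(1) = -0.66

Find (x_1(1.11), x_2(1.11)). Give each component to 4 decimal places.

Heun on (x_1,x_2): k1 = f(x_n, state_n); k2 = f(x_n + h, state_n + h·k1); state_{n+1} = state_n + (h/2)·(k1 + k2).
1.000000: (-1.950000, -0.660000)
  k1 = (-0.660000, 4.738500)
  predictor → (-2.022600, -0.138765)
  k2 = (-0.138765, 4.914918)
  → (-1.993932, -0.129062)
(x_1(1.11), x_2(1.11)) ≈ (-1.9939, -0.1291)

-1.9939, -0.1291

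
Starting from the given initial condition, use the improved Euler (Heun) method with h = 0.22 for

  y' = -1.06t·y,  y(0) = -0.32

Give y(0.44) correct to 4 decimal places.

-0.2886

Heun: k1 = f(t_n, y_n); k2 = f(t_n + h, y_n + h·k1); y_{n+1} = y_n + (h/2)·(k1 + k2).
t=0.000000, y=-0.320000:
  k1 = f(0.000000, -0.320000) = 0.000000
  k2 = f(0.220000, -0.320000) = 0.074624
  y ← -0.320000 + (0.22/2)·(0.000000 + 0.074624) = -0.311791
t=0.220000, y=-0.311791:
  k1 = f(0.220000, -0.311791) = 0.072710
  k2 = f(0.440000, -0.295795) = 0.137959
  y ← -0.311791 + (0.22/2)·(0.072710 + 0.137959) = -0.288618
y(0.44) ≈ -0.2886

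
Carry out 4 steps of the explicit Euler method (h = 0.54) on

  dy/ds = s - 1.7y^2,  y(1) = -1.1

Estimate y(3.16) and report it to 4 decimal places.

-164.2938

Euler: y_{n+1} = y_n + h·f(s_n, y_n).
s=1.000000, y=-1.100000: f=-1.057000 → y ← -1.100000 + 0.54·(-1.057000) = -1.670780
s=1.540000, y=-1.670780: f=-3.205560 → y ← -1.670780 + 0.54·(-3.205560) = -3.401782
s=2.080000, y=-3.401782: f=-17.592609 → y ← -3.401782 + 0.54·(-17.592609) = -12.901791
s=2.620000, y=-12.901791: f=-280.355571 → y ← -12.901791 + 0.54·(-280.355571) = -164.293800
y(3.16) ≈ -164.2938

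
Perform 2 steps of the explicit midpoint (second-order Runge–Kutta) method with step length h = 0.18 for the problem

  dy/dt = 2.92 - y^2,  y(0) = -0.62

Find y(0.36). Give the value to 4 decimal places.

Midpoint: k1 = f(t_n, y_n); k2 = f(t_n + h/2, y_n + (h/2)·k1); y_{n+1} = y_n + h·k2.
t=0.000000, y=-0.620000:
  k1 = f(0.000000, -0.620000) = 2.535600
  k2 = f(0.090000, -0.391796) = 2.766496
  y ← -0.620000 + 0.18·2.766496 = -0.122031
t=0.180000, y=-0.122031:
  k1 = f(0.180000, -0.122031) = 2.905108
  k2 = f(0.270000, 0.139429) = 2.900560
  y ← -0.122031 + 0.18·2.900560 = 0.400070
y(0.36) ≈ 0.4001

0.4001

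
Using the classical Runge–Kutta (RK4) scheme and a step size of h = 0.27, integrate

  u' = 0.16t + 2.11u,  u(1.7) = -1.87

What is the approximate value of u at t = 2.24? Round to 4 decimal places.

RK4: k1 = f(t_n, u_n); k2 = f(t_n + h/2, u_n + (h/2)·k1); k3 = f(t_n + h/2, u_n + (h/2)·k2); k4 = f(t_n + h, u_n + h·k3); u_{n+1} = u_n + (h/6)·(k1 + 2k2 + 2k3 + k4).
t=1.700000, u=-1.870000:
  k1 = f(1.700000, -1.870000) = -3.673700
  k2 = f(1.835000, -2.365950) = -4.698553
  k3 = f(1.835000, -2.504305) = -4.990483
  k4 = f(1.970000, -3.217430) = -6.473578
  u ← -1.870000 + (0.27/6)·(k1 + 2k2 + 2k3 + k4) = -3.198641
t=1.970000, u=-3.198641:
  k1 = f(1.970000, -3.198641) = -6.433932
  k2 = f(2.105000, -4.067222) = -8.245038
  k3 = f(2.105000, -4.311721) = -8.760931
  k4 = f(2.240000, -5.564092) = -11.381834
  u ← -3.198641 + (0.27/6)·(k1 + 2k2 + 2k3 + k4) = -5.530887
u(2.24) ≈ -5.5309

-5.5309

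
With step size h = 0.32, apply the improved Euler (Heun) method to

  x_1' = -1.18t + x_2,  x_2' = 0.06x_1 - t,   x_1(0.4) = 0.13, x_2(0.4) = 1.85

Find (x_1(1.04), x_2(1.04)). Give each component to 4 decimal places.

Heun on (x_1,x_2): k1 = f(t_n, state_n); k2 = f(t_n + h, state_n + h·k1); state_{n+1} = state_n + (h/2)·(k1 + k2).
0.400000: (0.130000, 1.850000)
  k1 = (1.378000, -0.392200)
  predictor → (0.570960, 1.724496)
  k2 = (0.874896, -0.685742)
  → (0.490463, 1.677529)
0.720000: (0.490463, 1.677529)
  k1 = (0.827929, -0.690572)
  predictor → (0.755401, 1.456546)
  k2 = (0.229346, -0.994676)
  → (0.659627, 1.407890)
(x_1(1.04), x_2(1.04)) ≈ (0.6596, 1.4079)

0.6596, 1.4079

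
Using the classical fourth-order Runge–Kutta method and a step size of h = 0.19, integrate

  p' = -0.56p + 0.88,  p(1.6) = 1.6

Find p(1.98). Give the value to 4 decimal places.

1.5945

RK4: k1 = f(s_n, p_n); k2 = f(s_n + h/2, p_n + (h/2)·k1); k3 = f(s_n + h/2, p_n + (h/2)·k2); k4 = f(s_n + h, p_n + h·k3); p_{n+1} = p_n + (h/6)·(k1 + 2k2 + 2k3 + k4).
s=1.600000, p=1.600000:
  k1 = f(1.600000, 1.600000) = -0.016000
  k2 = f(1.695000, 1.598480) = -0.015149
  k3 = f(1.695000, 1.598561) = -0.015194
  k4 = f(1.790000, 1.597113) = -0.014383
  p ← 1.600000 + (0.19/6)·(k1 + 2k2 + 2k3 + k4) = 1.597116
s=1.790000, p=1.597116:
  k1 = f(1.790000, 1.597116) = -0.014385
  k2 = f(1.885000, 1.595750) = -0.013620
  k3 = f(1.885000, 1.595822) = -0.013660
  k4 = f(1.980000, 1.594521) = -0.012932
  p ← 1.597116 + (0.19/6)·(k1 + 2k2 + 2k3 + k4) = 1.594523
p(1.98) ≈ 1.5945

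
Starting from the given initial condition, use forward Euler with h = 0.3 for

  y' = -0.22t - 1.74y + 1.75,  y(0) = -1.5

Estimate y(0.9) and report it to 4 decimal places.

0.6830

Euler: y_{n+1} = y_n + h·f(t_n, y_n).
t=0.000000, y=-1.500000: f=4.360000 → y ← -1.500000 + 0.3·4.360000 = -0.192000
t=0.300000, y=-0.192000: f=2.018080 → y ← -0.192000 + 0.3·2.018080 = 0.413424
t=0.600000, y=0.413424: f=0.898642 → y ← 0.413424 + 0.3·0.898642 = 0.683017
y(0.9) ≈ 0.6830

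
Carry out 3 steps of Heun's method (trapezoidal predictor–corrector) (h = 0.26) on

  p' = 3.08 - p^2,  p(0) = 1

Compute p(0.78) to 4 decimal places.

1.6535

Heun: k1 = f(t_n, p_n); k2 = f(t_n + h, p_n + h·k1); p_{n+1} = p_n + (h/2)·(k1 + k2).
t=0.000000, p=1.000000:
  k1 = f(0.000000, 1.000000) = 2.080000
  k2 = f(0.260000, 1.540800) = 0.705935
  p ← 1.000000 + (0.26/2)·(2.080000 + 0.705935) = 1.362172
t=0.260000, p=1.362172:
  k1 = f(0.260000, 1.362172) = 1.224489
  k2 = f(0.520000, 1.680539) = 0.255790
  p ← 1.362172 + (0.26/2)·(1.224489 + 0.255790) = 1.554608
t=0.520000, p=1.554608:
  k1 = f(0.520000, 1.554608) = 0.663195
  k2 = f(0.780000, 1.727038) = 0.097338
  p ← 1.554608 + (0.26/2)·(0.663195 + 0.097338) = 1.653477
p(0.78) ≈ 1.6535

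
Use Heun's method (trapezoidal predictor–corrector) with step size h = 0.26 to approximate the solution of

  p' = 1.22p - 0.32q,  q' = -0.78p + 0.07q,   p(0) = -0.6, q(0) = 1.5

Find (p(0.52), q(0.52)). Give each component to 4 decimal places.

Heun on (p,q): k1 = f(s_n, state_n); k2 = f(s_n + h, state_n + h·k1); state_{n+1} = state_n + (h/2)·(k1 + k2).
0.000000: (-0.600000, 1.500000)
  k1 = (-1.212000, 0.573000)
  predictor → (-0.915120, 1.648980)
  k2 = (-1.644120, 0.829222)
  → (-0.971296, 1.682289)
0.260000: (-0.971296, 1.682289)
  k1 = (-1.723313, 0.875371)
  predictor → (-1.419357, 1.909885)
  k2 = (-2.342779, 1.240790)
  → (-1.499888, 1.957390)
(p(0.52), q(0.52)) ≈ (-1.4999, 1.9574)

-1.4999, 1.9574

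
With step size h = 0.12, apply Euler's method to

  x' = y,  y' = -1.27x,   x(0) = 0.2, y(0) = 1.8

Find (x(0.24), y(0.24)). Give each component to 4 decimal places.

Euler on (x,y): x_{n+1} = x_n + h·x', y_{n+1} = y_n + h·y'.
0.000000: (0.200000, 1.800000); f=(1.800000, -0.254000) → (0.416000, 1.769520)
0.120000: (0.416000, 1.769520); f=(1.769520, -0.528320) → (0.628342, 1.706122)
(x(0.24), y(0.24)) ≈ (0.6283, 1.7061)

0.6283, 1.7061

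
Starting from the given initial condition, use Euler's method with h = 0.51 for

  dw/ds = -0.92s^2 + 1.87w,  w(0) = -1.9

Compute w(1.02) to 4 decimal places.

-7.3742

Euler: w_{n+1} = w_n + h·f(s_n, w_n).
s=0.000000, w=-1.900000: f=-3.553000 → w ← -1.900000 + 0.51·(-3.553000) = -3.712030
s=0.510000, w=-3.712030: f=-7.180788 → w ← -3.712030 + 0.51·(-7.180788) = -7.374232
w(1.02) ≈ -7.3742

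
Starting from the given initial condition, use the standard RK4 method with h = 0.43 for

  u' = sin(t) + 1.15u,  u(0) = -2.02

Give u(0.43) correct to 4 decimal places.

-3.2036

RK4: k1 = f(t_n, u_n); k2 = f(t_n + h/2, u_n + (h/2)·k1); k3 = f(t_n + h/2, u_n + (h/2)·k2); k4 = f(t_n + h, u_n + h·k3); u_{n+1} = u_n + (h/6)·(k1 + 2k2 + 2k3 + k4).
t=0.000000, u=-2.020000:
  k1 = f(0.000000, -2.020000) = -2.323000
  k2 = f(0.215000, -2.519445) = -2.684014
  k3 = f(0.215000, -2.597063) = -2.773275
  k4 = f(0.430000, -3.212508) = -3.277514
  u ← -2.020000 + (0.43/6)·(k1 + 2k2 + 2k3 + k4) = -3.203582
u(0.43) ≈ -3.2036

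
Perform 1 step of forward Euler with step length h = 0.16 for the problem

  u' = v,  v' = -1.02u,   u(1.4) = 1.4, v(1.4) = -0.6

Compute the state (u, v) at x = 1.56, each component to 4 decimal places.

1.3040, -0.8285

Euler on (u,v): u_{n+1} = u_n + h·u', v_{n+1} = v_n + h·v'.
1.400000: (1.400000, -0.600000); f=(-0.600000, -1.428000) → (1.304000, -0.828480)
(u(1.56), v(1.56)) ≈ (1.3040, -0.8285)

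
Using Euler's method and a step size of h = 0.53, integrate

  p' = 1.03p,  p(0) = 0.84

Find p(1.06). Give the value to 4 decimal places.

2.0074

Euler: p_{n+1} = p_n + h·f(x_n, p_n).
x=0.000000, p=0.840000: f=0.865200 → p ← 0.840000 + 0.53·0.865200 = 1.298556
x=0.530000, p=1.298556: f=1.337513 → p ← 1.298556 + 0.53·1.337513 = 2.007438
p(1.06) ≈ 2.0074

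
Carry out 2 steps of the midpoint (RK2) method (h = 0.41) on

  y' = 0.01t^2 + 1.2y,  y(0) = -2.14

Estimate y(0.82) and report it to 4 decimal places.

Midpoint: k1 = f(t_n, y_n); k2 = f(t_n + h/2, y_n + (h/2)·k1); y_{n+1} = y_n + h·k2.
t=0.000000, y=-2.140000:
  k1 = f(0.000000, -2.140000) = -2.568000
  k2 = f(0.205000, -2.666440) = -3.199308
  y ← -2.140000 + 0.41·(-3.199308) = -3.451716
t=0.410000, y=-3.451716:
  k1 = f(0.410000, -3.451716) = -4.140378
  k2 = f(0.615000, -4.300494) = -5.156810
  y ← -3.451716 + 0.41·(-5.156810) = -5.566008
y(0.82) ≈ -5.5660

-5.5660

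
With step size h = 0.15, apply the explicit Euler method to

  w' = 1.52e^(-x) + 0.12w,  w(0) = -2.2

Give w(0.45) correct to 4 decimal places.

-1.7160

Euler: w_{n+1} = w_n + h·f(x_n, w_n).
x=0.000000, w=-2.200000: f=1.256000 → w ← -2.200000 + 0.15·1.256000 = -2.011600
x=0.150000, w=-2.011600: f=1.066884 → w ← -2.011600 + 0.15·1.066884 = -1.851567
x=0.300000, w=-1.851567: f=0.903856 → w ← -1.851567 + 0.15·0.903856 = -1.715989
w(0.45) ≈ -1.7160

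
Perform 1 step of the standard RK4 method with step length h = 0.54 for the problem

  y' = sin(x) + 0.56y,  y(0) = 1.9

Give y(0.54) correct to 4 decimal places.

2.7288

RK4: k1 = f(x_n, y_n); k2 = f(x_n + h/2, y_n + (h/2)·k1); k3 = f(x_n + h/2, y_n + (h/2)·k2); k4 = f(x_n + h, y_n + h·k3); y_{n+1} = y_n + (h/6)·(k1 + 2k2 + 2k3 + k4).
x=0.000000, y=1.900000:
  k1 = f(0.000000, 1.900000) = 1.064000
  k2 = f(0.270000, 2.187280) = 1.491608
  k3 = f(0.270000, 2.302734) = 1.556263
  k4 = f(0.540000, 2.740382) = 2.048750
  y ← 1.900000 + (0.54/6)·(k1 + 2k2 + 2k3 + k4) = 2.728764
y(0.54) ≈ 2.7288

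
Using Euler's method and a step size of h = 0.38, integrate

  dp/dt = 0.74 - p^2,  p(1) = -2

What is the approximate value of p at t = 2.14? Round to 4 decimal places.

-24.9844

Euler: p_{n+1} = p_n + h·f(t_n, p_n).
t=1.000000, p=-2.000000: f=-3.260000 → p ← -2.000000 + 0.38·(-3.260000) = -3.238800
t=1.380000, p=-3.238800: f=-9.749825 → p ← -3.238800 + 0.38·(-9.749825) = -6.943734
t=1.760000, p=-6.943734: f=-47.475437 → p ← -6.943734 + 0.38·(-47.475437) = -24.984400
p(2.14) ≈ -24.9844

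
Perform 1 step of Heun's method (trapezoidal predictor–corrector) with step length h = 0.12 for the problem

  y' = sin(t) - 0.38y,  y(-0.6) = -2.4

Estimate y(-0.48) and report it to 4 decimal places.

-2.3531

Heun: k1 = f(t_n, y_n); k2 = f(t_n + h, y_n + h·k1); y_{n+1} = y_n + (h/2)·(k1 + k2).
t=-0.600000, y=-2.400000:
  k1 = f(-0.600000, -2.400000) = 0.347358
  k2 = f(-0.480000, -2.358317) = 0.434381
  y ← -2.400000 + (0.12/2)·(0.347358 + 0.434381) = -2.353096
y(-0.48) ≈ -2.3531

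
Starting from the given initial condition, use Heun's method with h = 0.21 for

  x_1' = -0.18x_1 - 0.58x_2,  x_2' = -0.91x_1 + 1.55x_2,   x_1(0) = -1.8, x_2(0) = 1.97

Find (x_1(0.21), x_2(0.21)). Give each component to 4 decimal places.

-2.0287, 3.1320

Heun on (x_1,x_2): k1 = f(t_n, state_n); k2 = f(t_n + h, state_n + h·k1); state_{n+1} = state_n + (h/2)·(k1 + k2).
0.000000: (-1.800000, 1.970000)
  k1 = (-0.818600, 4.691500)
  predictor → (-1.971906, 2.955215)
  k2 = (-1.359082, 6.375018)
  → (-2.028657, 3.131984)
(x_1(0.21), x_2(0.21)) ≈ (-2.0287, 3.1320)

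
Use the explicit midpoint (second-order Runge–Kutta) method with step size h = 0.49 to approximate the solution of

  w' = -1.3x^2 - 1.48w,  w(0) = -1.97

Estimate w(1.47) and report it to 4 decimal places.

Midpoint: k1 = f(x_n, w_n); k2 = f(x_n + h/2, w_n + (h/2)·k1); w_{n+1} = w_n + h·k2.
x=0.000000, w=-1.970000:
  k1 = f(0.000000, -1.970000) = 2.915600
  k2 = f(0.245000, -1.255678) = 1.780371
  w ← -1.970000 + 0.49·1.780371 = -1.097618
x=0.490000, w=-1.097618:
  k1 = f(0.490000, -1.097618) = 1.312345
  k2 = f(0.735000, -0.776094) = 0.446326
  w ← -1.097618 + 0.49·0.446326 = -0.878918
x=0.980000, w=-0.878918:
  k1 = f(0.980000, -0.878918) = 0.052279
  k2 = f(1.225000, -0.866110) = -0.668970
  w ← -0.878918 + 0.49·(-0.668970) = -1.206714
w(1.47) ≈ -1.2067

-1.2067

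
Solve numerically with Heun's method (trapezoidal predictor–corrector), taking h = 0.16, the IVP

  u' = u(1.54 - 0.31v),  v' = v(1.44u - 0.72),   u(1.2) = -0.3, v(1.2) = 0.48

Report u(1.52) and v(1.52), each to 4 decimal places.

Heun on (u,v): k1 = f(x_n, state_n); k2 = f(x_n + h, state_n + h·k1); state_{n+1} = state_n + (h/2)·(k1 + k2).
1.200000: (-0.300000, 0.480000)
  k1 = (-0.417360, -0.552960)
  predictor → (-0.366778, 0.391526)
  k2 = (-0.520321, -0.488687)
  → (-0.375014, 0.396668)
1.360000: (-0.375014, 0.396668)
  k1 = (-0.531408, -0.499810)
  predictor → (-0.460040, 0.316699)
  k2 = (-0.663296, -0.437822)
  → (-0.470591, 0.321658)
(u(1.52), v(1.52)) ≈ (-0.4706, 0.3217)

-0.4706, 0.3217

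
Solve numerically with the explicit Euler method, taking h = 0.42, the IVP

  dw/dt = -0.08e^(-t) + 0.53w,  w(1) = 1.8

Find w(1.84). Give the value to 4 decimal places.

Euler: w_{n+1} = w_n + h·f(t_n, w_n).
t=1.000000, w=1.800000: f=0.924570 → w ← 1.800000 + 0.42·0.924570 = 2.188319
t=1.420000, w=2.188319: f=1.140472 → w ← 2.188319 + 0.42·1.140472 = 2.667318
w(1.84) ≈ 2.6673

2.6673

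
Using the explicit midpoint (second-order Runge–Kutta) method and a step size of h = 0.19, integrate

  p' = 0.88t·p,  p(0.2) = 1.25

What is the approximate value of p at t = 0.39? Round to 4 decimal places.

Midpoint: k1 = f(t_n, p_n); k2 = f(t_n + h/2, p_n + (h/2)·k1); p_{n+1} = p_n + h·k2.
t=0.200000, p=1.250000:
  k1 = f(0.200000, 1.250000) = 0.220000
  k2 = f(0.295000, 1.270900) = 0.329926
  p ← 1.250000 + 0.19·0.329926 = 1.312686
p(0.39) ≈ 1.3127

1.3127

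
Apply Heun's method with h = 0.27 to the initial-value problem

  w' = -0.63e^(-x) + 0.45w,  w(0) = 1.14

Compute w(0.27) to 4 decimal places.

1.1266

Heun: k1 = f(x_n, w_n); k2 = f(x_n + h, w_n + h·k1); w_{n+1} = w_n + (h/2)·(k1 + k2).
x=0.000000, w=1.140000:
  k1 = f(0.000000, 1.140000) = -0.117000
  k2 = f(0.270000, 1.108410) = 0.017855
  w ← 1.140000 + (0.27/2)·(-0.117000 + 0.017855) = 1.126615
w(0.27) ≈ 1.1266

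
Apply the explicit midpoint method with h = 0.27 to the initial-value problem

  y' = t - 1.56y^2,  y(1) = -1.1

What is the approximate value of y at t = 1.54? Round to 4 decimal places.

Midpoint: k1 = f(t_n, y_n); k2 = f(t_n + h/2, y_n + (h/2)·k1); y_{n+1} = y_n + h·k2.
t=1.000000, y=-1.100000:
  k1 = f(1.000000, -1.100000) = -0.887600
  k2 = f(1.135000, -1.219826) = -1.186242
  y ← -1.100000 + 0.27·(-1.186242) = -1.420285
t=1.270000, y=-1.420285:
  k1 = f(1.270000, -1.420285) = -1.876848
  k2 = f(1.405000, -1.673660) = -2.964774
  y ← -1.420285 + 0.27·(-2.964774) = -2.220774
y(1.54) ≈ -2.2208

-2.2208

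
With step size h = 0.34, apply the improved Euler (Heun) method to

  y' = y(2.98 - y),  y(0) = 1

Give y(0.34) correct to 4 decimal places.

1.7083

Heun: k1 = f(t_n, y_n); k2 = f(t_n + h, y_n + h·k1); y_{n+1} = y_n + (h/2)·(k1 + k2).
t=0.000000, y=1.000000:
  k1 = f(0.000000, 1.000000) = 1.980000
  k2 = f(0.340000, 1.673200) = 2.186538
  y ← 1.000000 + (0.34/2)·(1.980000 + 2.186538) = 1.708311
y(0.34) ≈ 1.7083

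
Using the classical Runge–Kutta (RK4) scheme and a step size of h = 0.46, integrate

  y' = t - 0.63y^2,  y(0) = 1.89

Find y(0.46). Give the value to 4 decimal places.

1.3038

RK4: k1 = f(t_n, y_n); k2 = f(t_n + h/2, y_n + (h/2)·k1); k3 = f(t_n + h/2, y_n + (h/2)·k2); k4 = f(t_n + h, y_n + h·k3); y_{n+1} = y_n + (h/6)·(k1 + 2k2 + 2k3 + k4).
t=0.000000, y=1.890000:
  k1 = f(0.000000, 1.890000) = -2.250423
  k2 = f(0.230000, 1.372403) = -0.956598
  k3 = f(0.230000, 1.669982) = -1.526970
  k4 = f(0.460000, 1.187594) = -0.428539
  y ← 1.890000 + (0.46/6)·(k1 + 2k2 + 2k3 + k4) = 1.303799
y(0.46) ≈ 1.3038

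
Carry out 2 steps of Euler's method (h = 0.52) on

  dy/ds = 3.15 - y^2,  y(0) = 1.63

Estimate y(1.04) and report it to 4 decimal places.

Euler: y_{n+1} = y_n + h·f(s_n, y_n).
s=0.000000, y=1.630000: f=0.493100 → y ← 1.630000 + 0.52·0.493100 = 1.886412
s=0.520000, y=1.886412: f=-0.408550 → y ← 1.886412 + 0.52·(-0.408550) = 1.673966
y(1.04) ≈ 1.6740

1.6740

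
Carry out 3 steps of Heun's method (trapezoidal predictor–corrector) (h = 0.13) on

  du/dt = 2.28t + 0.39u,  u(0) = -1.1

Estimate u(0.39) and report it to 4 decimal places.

-1.0992

Heun: k1 = f(t_n, u_n); k2 = f(t_n + h, u_n + h·k1); u_{n+1} = u_n + (h/2)·(k1 + k2).
t=0.000000, u=-1.100000:
  k1 = f(0.000000, -1.100000) = -0.429000
  k2 = f(0.130000, -1.155770) = -0.154350
  u ← -1.100000 + (0.13/2)·(-0.429000 + (-0.154350)) = -1.137918
t=0.130000, u=-1.137918:
  k1 = f(0.130000, -1.137918) = -0.147388
  k2 = f(0.260000, -1.157078) = 0.141540
  u ← -1.137918 + (0.13/2)·(-0.147388 + 0.141540) = -1.138298
t=0.260000, u=-1.138298:
  k1 = f(0.260000, -1.138298) = 0.148864
  k2 = f(0.390000, -1.118946) = 0.452811
  u ← -1.138298 + (0.13/2)·(0.148864 + 0.452811) = -1.099189
u(0.39) ≈ -1.0992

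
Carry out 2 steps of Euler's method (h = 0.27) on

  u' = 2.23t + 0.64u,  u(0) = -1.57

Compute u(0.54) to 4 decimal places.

Euler: u_{n+1} = u_n + h·f(t_n, u_n).
t=0.000000, u=-1.570000: f=-1.004800 → u ← -1.570000 + 0.27·(-1.004800) = -1.841296
t=0.270000, u=-1.841296: f=-0.576329 → u ← -1.841296 + 0.27·(-0.576329) = -1.996905
u(0.54) ≈ -1.9969

-1.9969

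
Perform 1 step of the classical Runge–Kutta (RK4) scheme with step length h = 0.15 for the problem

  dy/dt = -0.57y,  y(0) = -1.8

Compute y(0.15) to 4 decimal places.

RK4: k1 = f(t_n, y_n); k2 = f(t_n + h/2, y_n + (h/2)·k1); k3 = f(t_n + h/2, y_n + (h/2)·k2); k4 = f(t_n + h, y_n + h·k3); y_{n+1} = y_n + (h/6)·(k1 + 2k2 + 2k3 + k4).
t=0.000000, y=-1.800000:
  k1 = f(0.000000, -1.800000) = 1.026000
  k2 = f(0.075000, -1.723050) = 0.982138
  k3 = f(0.075000, -1.726340) = 0.984014
  k4 = f(0.150000, -1.652398) = 0.941867
  y ← -1.800000 + (0.15/6)·(k1 + 2k2 + 2k3 + k4) = -1.652496
y(0.15) ≈ -1.6525

-1.6525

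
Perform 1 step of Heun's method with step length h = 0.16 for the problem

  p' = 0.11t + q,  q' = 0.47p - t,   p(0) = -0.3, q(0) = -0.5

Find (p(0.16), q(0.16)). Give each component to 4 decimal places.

Heun on (p,q): k1 = f(t_n, state_n); k2 = f(t_n + h, state_n + h·k1); state_{n+1} = state_n + (h/2)·(k1 + k2).
0.000000: (-0.300000, -0.500000)
  k1 = (-0.500000, -0.141000)
  predictor → (-0.380000, -0.522560)
  k2 = (-0.504960, -0.338600)
  → (-0.380397, -0.538368)
(p(0.16), q(0.16)) ≈ (-0.3804, -0.5384)

-0.3804, -0.5384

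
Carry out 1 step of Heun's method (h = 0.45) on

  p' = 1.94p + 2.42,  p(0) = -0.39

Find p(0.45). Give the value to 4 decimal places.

0.6853

Heun: k1 = f(x_n, p_n); k2 = f(x_n + h, p_n + h·k1); p_{n+1} = p_n + (h/2)·(k1 + k2).
x=0.000000, p=-0.390000:
  k1 = f(0.000000, -0.390000) = 1.663400
  k2 = f(0.450000, 0.358530) = 3.115548
  p ← -0.390000 + (0.45/2)·(1.663400 + 3.115548) = 0.685263
p(0.45) ≈ 0.6853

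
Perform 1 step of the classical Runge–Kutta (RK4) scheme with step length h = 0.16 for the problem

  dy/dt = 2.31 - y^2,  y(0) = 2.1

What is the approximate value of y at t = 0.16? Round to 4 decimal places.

RK4: k1 = f(t_n, y_n); k2 = f(t_n + h/2, y_n + (h/2)·k1); k3 = f(t_n + h/2, y_n + (h/2)·k2); k4 = f(t_n + h, y_n + h·k3); y_{n+1} = y_n + (h/6)·(k1 + 2k2 + 2k3 + k4).
t=0.000000, y=2.100000:
  k1 = f(0.000000, 2.100000) = -2.100000
  k2 = f(0.080000, 1.932000) = -1.422624
  k3 = f(0.080000, 1.986190) = -1.634951
  k4 = f(0.160000, 1.838408) = -1.069743
  y ← 2.100000 + (0.16/6)·(k1 + 2k2 + 2k3 + k4) = 1.852403
y(0.16) ≈ 1.8524

1.8524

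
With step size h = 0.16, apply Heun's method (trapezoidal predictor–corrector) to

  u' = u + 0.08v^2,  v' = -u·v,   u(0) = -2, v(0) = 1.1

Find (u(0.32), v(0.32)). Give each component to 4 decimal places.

Heun on (u,v): k1 = f(x_n, state_n); k2 = f(x_n + h, state_n + h·k1); state_{n+1} = state_n + (h/2)·(k1 + k2).
0.000000: (-2.000000, 1.100000)
  k1 = (-1.903200, 2.200000)
  predictor → (-2.304512, 1.452000)
  k2 = (-2.135848, 3.346151)
  → (-2.323124, 1.543692)
0.160000: (-2.323124, 1.543692)
  k1 = (-2.132485, 3.586188)
  predictor → (-2.664321, 2.117482)
  k2 = (-2.305623, 5.641653)
  → (-2.678172, 2.281919)
(u(0.32), v(0.32)) ≈ (-2.6782, 2.2819)

-2.6782, 2.2819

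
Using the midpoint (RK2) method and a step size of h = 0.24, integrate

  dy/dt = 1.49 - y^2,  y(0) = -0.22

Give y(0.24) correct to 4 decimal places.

0.1371

Midpoint: k1 = f(t_n, y_n); k2 = f(t_n + h/2, y_n + (h/2)·k1); y_{n+1} = y_n + h·k2.
t=0.000000, y=-0.220000:
  k1 = f(0.000000, -0.220000) = 1.441600
  k2 = f(0.120000, -0.047008) = 1.487790
  y ← -0.220000 + 0.24·1.487790 = 0.137070
y(0.24) ≈ 0.1371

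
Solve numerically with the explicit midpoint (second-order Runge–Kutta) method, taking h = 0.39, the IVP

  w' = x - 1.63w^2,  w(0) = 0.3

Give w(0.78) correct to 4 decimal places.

Midpoint: k1 = f(x_n, w_n); k2 = f(x_n + h/2, w_n + (h/2)·k1); w_{n+1} = w_n + h·k2.
x=0.000000, w=0.300000:
  k1 = f(0.000000, 0.300000) = -0.146700
  k2 = f(0.195000, 0.271394) = 0.074943
  w ← 0.300000 + 0.39·0.074943 = 0.329228
x=0.390000, w=0.329228:
  k1 = f(0.390000, 0.329228) = 0.213323
  k2 = f(0.585000, 0.370826) = 0.360856
  w ← 0.329228 + 0.39·0.360856 = 0.469962
w(0.78) ≈ 0.4700

0.4700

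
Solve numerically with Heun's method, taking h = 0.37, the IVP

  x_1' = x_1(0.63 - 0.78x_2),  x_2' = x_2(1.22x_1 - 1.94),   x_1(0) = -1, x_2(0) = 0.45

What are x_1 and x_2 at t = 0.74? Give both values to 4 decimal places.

Heun on (x_1,x_2): k1 = f(t_n, state_n); k2 = f(t_n + h, state_n + h·k1); state_{n+1} = state_n + (h/2)·(k1 + k2).
0.000000: (-1.000000, 0.450000)
  k1 = (-0.279000, -1.422000)
  predictor → (-1.103230, -0.076140)
  k2 = (-0.760555, 0.250192)
  → (-1.192318, 0.233215)
0.370000: (-1.192318, 0.233215)
  k1 = (-0.534268, -0.791680)
  predictor → (-1.389997, -0.059706)
  k2 = (-0.940431, 0.217079)
  → (-1.465137, 0.126914)
(x_1(0.74), x_2(0.74)) ≈ (-1.4651, 0.1269)

-1.4651, 0.1269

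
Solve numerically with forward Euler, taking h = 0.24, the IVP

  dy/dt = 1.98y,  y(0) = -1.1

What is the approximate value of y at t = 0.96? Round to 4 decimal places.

Euler: y_{n+1} = y_n + h·f(t_n, y_n).
t=0.000000, y=-1.100000: f=-2.178000 → y ← -1.100000 + 0.24·(-2.178000) = -1.622720
t=0.240000, y=-1.622720: f=-3.212986 → y ← -1.622720 + 0.24·(-3.212986) = -2.393837
t=0.480000, y=-2.393837: f=-4.739796 → y ← -2.393837 + 0.24·(-4.739796) = -3.531388
t=0.720000, y=-3.531388: f=-6.992148 → y ← -3.531388 + 0.24·(-6.992148) = -5.209503
y(0.96) ≈ -5.2095

-5.2095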